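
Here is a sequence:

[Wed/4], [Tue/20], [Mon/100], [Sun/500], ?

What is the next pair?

Day: Wed, Tue, Mon, Sun → Sat (runs backward through the weekdays Mon→Sun).
Second part — ×5 each step: 4, 20, 100, 500 → 2500.
Putting it together: [Sat/2500].

[Sat/2500]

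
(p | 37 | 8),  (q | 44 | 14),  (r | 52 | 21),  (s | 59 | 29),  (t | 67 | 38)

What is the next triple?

Letter: p, q, r, s, t → u (letters move forward 1 place in the alphabet).
Second coordinate: alternating steps +7, +8, +7, +8, …, so 37, 44, 52, 59, 67 → 74.
For the third coordinate, differences are 6, 7, 8, … (increasing by 1 each time): 8, 14, 21, 29, 38 → 48.
So the next triple is (u | 74 | 48).

(u | 74 | 48)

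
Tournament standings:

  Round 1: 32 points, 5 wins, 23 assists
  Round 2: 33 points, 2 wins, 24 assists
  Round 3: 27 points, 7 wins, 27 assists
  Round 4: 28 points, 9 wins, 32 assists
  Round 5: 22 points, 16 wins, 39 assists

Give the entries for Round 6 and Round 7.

23 points, 25 wins, 48 assists; 17 points, 41 wins, 59 assists

Points: alternating steps +1, −6, +1, −6, …, so 32, 33, 27, 28, 22 → 23 → 17.
Wins — each term is the sum of the two before it: 5, 2, 7, 9, 16 → 25 → 41.
Assists — differences are 1, 3, 5, … (increasing by 2 each time): 23, 24, 27, 32, 39 → 48 → 59.
So the next two lines are 23 points, 25 wins, 48 assists and 17 points, 41 wins, 59 assists.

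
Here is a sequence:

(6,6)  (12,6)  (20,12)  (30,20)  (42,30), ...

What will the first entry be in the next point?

For the first entry, differences are 6, 8, 10, … (increasing by 2 each time): 6, 12, 20, 30, 42 → 56.
Second entry: always the previous value of the first entry, so 6, 6, 12, 20, 30 → 42.

56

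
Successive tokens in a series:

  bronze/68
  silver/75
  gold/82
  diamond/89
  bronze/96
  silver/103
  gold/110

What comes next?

diamond/117

Rank — repeats bronze → silver → gold → diamond: bronze, silver, gold, diamond, bronze, silver, gold → diamond.
For the second component, +7 each step: 68, 75, 82, 89, 96, 103, 110 → 117.
Putting it together: diamond/117.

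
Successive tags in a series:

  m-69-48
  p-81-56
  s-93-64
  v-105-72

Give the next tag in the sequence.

Letter: m, p, s, v → y (letters move forward 3 places in the alphabet).
Second component — +12 each step: 69, 81, 93, 105 → 117.
Third component goes 48, 56, 64, 72 → 80 (+8 each step).
Putting it together: y-117-80.

y-117-80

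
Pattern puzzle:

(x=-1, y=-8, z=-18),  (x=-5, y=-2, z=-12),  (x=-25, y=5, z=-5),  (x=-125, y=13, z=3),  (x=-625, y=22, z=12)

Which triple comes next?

(x=-3125, y=32, z=22)

X: ×5 each step; -1, -5, -25, -125, -625 → -3125.
Y: differences are 6, 7, 8, … (increasing by 1 each time); -8, -2, 5, 13, 22 → 32.
For the z, always 10 less than the y: -18, -12, -5, 3, 12 → 22.
Putting it together: (x=-3125, y=32, z=22).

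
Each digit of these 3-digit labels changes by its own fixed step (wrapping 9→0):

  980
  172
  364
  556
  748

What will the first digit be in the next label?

9

First digit goes 9, 1, 3, 5, 7 → 9 (+2 each step, mod 10).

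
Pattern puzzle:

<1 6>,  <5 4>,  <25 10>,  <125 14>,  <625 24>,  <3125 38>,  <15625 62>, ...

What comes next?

First value: ×5 each step; 1, 5, 25, 125, 625, 3125, 15625 → 78125.
Second value: each term is the sum of the two before it; 6, 4, 10, 14, 24, 38, 62 → 100.
So the next pair is <78125 100>.

<78125 100>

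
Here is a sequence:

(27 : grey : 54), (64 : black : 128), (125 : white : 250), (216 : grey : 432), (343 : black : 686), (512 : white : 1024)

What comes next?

First coordinate: perfect cubes: 3³, 4³, 5³, …; 27, 64, 125, 216, 343, 512 → 729.
Shade — repeats grey → black → white: grey, black, white, grey, black, white → grey.
Third coordinate — always 2 × the first coordinate: 54, 128, 250, 432, 686, 1024 → 1458.
Combining the parts gives (729 : grey : 1458).

(729 : grey : 1458)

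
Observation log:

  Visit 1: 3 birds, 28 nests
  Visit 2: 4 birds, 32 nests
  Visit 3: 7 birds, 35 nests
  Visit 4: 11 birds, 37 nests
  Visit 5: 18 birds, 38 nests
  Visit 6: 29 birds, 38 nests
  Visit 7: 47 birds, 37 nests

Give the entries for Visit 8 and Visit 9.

76 birds, 35 nests; 123 birds, 32 nests

For the birds, each term is the sum of the two before it: 3, 4, 7, 11, 18, 29, 47 → 76 → 123.
Nests — differences are 4, 3, 2, … (decreasing by 1 each time): 28, 32, 35, 37, 38, 38, 37 → 35 → 32.
So the next two lines are 76 birds, 35 nests and 123 birds, 32 nests.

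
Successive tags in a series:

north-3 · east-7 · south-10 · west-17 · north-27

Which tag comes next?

east-44

Direction: repeats north → east → south → west; north, east, south, west, north → east.
For the second component, each term is the sum of the two before it: 3, 7, 10, 17, 27 → 44.
Putting it together: east-44.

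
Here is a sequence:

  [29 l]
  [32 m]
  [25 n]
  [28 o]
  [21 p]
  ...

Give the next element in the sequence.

[24 q]

First entry goes 29, 32, 25, 28, 21 → 24 (alternating steps +3, −7, +3, −7, …).
Letter: letters move forward 1 place in the alphabet, so l, m, n, o, p → q.
So the next element is [24 q].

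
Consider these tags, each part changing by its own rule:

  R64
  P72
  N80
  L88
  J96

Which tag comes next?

For the letter, letters move back 2 places in the alphabet: R, P, N, L, J → H.
Second component: +8 each step, so 64, 72, 80, 88, 96 → 104.
Putting it together: H104.

H104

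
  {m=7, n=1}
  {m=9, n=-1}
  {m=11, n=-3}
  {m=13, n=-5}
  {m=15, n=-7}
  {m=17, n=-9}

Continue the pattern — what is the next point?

M — +2 each step: 7, 9, 11, 13, 15, 17 → 19.
N goes 1, -1, -3, -5, -7, -9 → -11 (−2 each step).
Putting it together: {m=19, n=-11}.

{m=19, n=-11}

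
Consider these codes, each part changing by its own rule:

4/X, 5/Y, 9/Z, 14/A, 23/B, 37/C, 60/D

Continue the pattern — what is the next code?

First component: each term is the sum of the two before it; 4, 5, 9, 14, 23, 37, 60 → 97.
For the letter, letters move forward 1 place in the alphabet, wrapping Z→A: X, Y, Z, A, B, C, D → E.
Combining the parts gives 97/E.

97/E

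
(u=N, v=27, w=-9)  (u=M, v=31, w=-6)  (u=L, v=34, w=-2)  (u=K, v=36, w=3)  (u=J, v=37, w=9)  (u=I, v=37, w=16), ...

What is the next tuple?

(u=H, v=36, w=24)

U: N, M, L, K, J, I → H (letters move back 1 place in the alphabet).
V goes 27, 31, 34, 36, 37, 37 → 36 (differences are 4, 3, 2, … (decreasing by 1 each time)).
W: -9, -6, -2, 3, 9, 16 → 24 (differences are 3, 4, 5, … (increasing by 1 each time)).
Combining the parts gives (u=H, v=36, w=24).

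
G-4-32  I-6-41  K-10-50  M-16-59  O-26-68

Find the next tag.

For the letter, letters move forward 2 places in the alphabet: G, I, K, M, O → Q.
Second component goes 4, 6, 10, 16, 26 → 42 (each term is the sum of the two before it).
Third component goes 32, 41, 50, 59, 68 → 77 (+9 each step).
Putting it together: Q-42-77.

Q-42-77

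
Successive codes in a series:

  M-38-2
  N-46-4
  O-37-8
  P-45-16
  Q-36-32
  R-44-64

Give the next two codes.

For the letter, letters move forward 1 place in the alphabet: M, N, O, P, Q, R → S → T.
Second component — alternating steps +8, −9, +8, −9, …: 38, 46, 37, 45, 36, 44 → 35 → 43.
For the third component, ×2 each step: 2, 4, 8, 16, 32, 64 → 128 → 256.
So the next two codes are S-35-128 and T-43-256.

S-35-128 then T-43-256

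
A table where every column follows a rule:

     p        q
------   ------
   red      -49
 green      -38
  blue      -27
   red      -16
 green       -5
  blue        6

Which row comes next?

Column p: red, green, blue, red, green, blue → red (repeats red → green → blue).
Column q — +11 each step: -49, -38, -27, -16, -5, 6 → 17.
So the next row is red  17.

red  17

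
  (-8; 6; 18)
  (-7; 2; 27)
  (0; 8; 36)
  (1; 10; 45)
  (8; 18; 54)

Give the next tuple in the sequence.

(9; 28; 63)

For the first slot, alternating steps +1, +7, +1, +7, …: -8, -7, 0, 1, 8 → 9.
For the second slot, each term is the sum of the two before it: 6, 2, 8, 10, 18 → 28.
Third slot: +9 each step; 18, 27, 36, 45, 54 → 63.
Combining the parts gives (9; 28; 63).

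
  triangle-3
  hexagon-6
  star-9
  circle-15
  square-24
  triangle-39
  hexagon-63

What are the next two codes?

Shape — repeats triangle → hexagon → star → circle → square: triangle, hexagon, star, circle, square, triangle, hexagon → star → circle.
Second component: 3, 6, 9, 15, 24, 39, 63 → 102 → 165 (each term is the sum of the two before it).
So the next two codes are star-102 and circle-165.

star-102, circle-165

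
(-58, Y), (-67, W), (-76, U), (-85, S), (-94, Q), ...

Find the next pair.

First coordinate: −9 each step, so -58, -67, -76, -85, -94 → -103.
For the letter, letters move back 2 places in the alphabet: Y, W, U, S, Q → O.
Putting it together: (-103, O).

(-103, O)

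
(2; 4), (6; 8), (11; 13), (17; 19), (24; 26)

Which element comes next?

(32; 34)

First coordinate goes 2, 6, 11, 17, 24 → 32 (differences are 4, 5, 6, … (increasing by 1 each time)).
Second coordinate: always 2 more than the first coordinate; 4, 8, 13, 19, 26 → 34.
So the next element is (32; 34).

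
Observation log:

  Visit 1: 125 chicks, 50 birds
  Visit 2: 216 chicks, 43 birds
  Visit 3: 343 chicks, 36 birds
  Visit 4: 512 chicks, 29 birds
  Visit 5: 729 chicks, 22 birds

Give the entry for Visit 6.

1000 chicks, 15 birds

Chicks: perfect cubes: 5³, 6³, 7³, …, so 125, 216, 343, 512, 729 → 1000.
Birds: −7 each step; 50, 43, 36, 29, 22 → 15.
Putting it together: 1000 chicks, 15 birds.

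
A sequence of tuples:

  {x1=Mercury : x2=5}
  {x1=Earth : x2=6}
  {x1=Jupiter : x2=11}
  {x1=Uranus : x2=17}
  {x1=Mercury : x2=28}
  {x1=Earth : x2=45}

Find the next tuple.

{x1=Jupiter : x2=73}

X1: repeats Mercury → Earth → Jupiter → Uranus; Mercury, Earth, Jupiter, Uranus, Mercury, Earth → Jupiter.
X2: each term is the sum of the two before it, so 5, 6, 11, 17, 28, 45 → 73.
Combining the parts gives {x1=Jupiter : x2=73}.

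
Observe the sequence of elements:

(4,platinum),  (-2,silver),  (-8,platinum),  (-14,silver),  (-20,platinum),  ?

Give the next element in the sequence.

(-26,silver)

First part — −6 each step: 4, -2, -8, -14, -20 → -26.
Metal: alternates platinum ↔ silver; platinum, silver, platinum, silver, platinum → silver.
Combining the parts gives (-26,silver).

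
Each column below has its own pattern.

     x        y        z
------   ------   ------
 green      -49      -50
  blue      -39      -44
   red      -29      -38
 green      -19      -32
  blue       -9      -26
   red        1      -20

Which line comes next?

green  11  -14

Column x goes green, blue, red, green, blue, red → green (repeats green → blue → red).
Column y: +10 each step, so -49, -39, -29, -19, -9, 1 → 11.
For the column z, +6 each step: -50, -44, -38, -32, -26, -20 → -14.
Putting it together: green  11  -14.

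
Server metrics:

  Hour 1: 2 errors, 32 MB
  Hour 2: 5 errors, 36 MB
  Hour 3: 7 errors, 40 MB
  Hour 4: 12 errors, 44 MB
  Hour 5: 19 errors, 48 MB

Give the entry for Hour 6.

31 errors, 52 MB

Errors — each term is the sum of the two before it: 2, 5, 7, 12, 19 → 31.
MB: +4 each step, so 32, 36, 40, 44, 48 → 52.
Putting it together: 31 errors, 52 MB.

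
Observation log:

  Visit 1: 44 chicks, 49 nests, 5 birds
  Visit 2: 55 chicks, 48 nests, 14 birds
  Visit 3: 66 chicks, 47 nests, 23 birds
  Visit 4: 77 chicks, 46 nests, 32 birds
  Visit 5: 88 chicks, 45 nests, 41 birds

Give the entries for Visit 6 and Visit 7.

For the chicks, +11 each step: 44, 55, 66, 77, 88 → 99 → 110.
For the nests, −1 each step: 49, 48, 47, 46, 45 → 44 → 43.
Birds: +9 each step, so 5, 14, 23, 32, 41 → 50 → 59.
So the next two records are 99 chicks, 44 nests, 50 birds and 110 chicks, 43 nests, 59 birds.

99 chicks, 44 nests, 50 birds; 110 chicks, 43 nests, 59 birds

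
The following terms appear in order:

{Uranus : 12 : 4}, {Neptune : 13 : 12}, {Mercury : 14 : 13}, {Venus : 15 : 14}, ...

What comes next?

{Earth : 16 : 15}

Planet: runs through the planets Mercury→Neptune, so Uranus, Neptune, Mercury, Venus → Earth.
Second coordinate: 12, 13, 14, 15 → 16 (+1 each step).
Third coordinate — always the previous value of the second coordinate: 4, 12, 13, 14 → 15.
Putting it together: {Earth : 16 : 15}.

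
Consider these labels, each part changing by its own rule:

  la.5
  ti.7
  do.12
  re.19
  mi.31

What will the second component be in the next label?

50

Note: la, ti, do, re, mi → fa (runs through the solfège scale do→ti).
Second component — each term is the sum of the two before it: 5, 7, 12, 19, 31 → 50.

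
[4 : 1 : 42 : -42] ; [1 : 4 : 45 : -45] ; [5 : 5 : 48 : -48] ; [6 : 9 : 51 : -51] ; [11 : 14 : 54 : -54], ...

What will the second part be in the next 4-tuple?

First part goes 4, 1, 5, 6, 11 → 17 (each term is the sum of the two before it).
Second part: 1, 4, 5, 9, 14 → 23 (each term is the sum of the two before it).
Third part: +3 each step; 42, 45, 48, 51, 54 → 57.
Fourth part goes -42, -45, -48, -51, -54 → -57 (−3 each step).

23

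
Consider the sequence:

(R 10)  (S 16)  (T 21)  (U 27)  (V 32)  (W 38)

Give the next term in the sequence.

(X 43)

Letter: letters move forward 1 place in the alphabet, so R, S, T, U, V, W → X.
Second coordinate goes 10, 16, 21, 27, 32, 38 → 43 (alternating steps +6, +5, +6, +5, …).
Combining the parts gives (X 43).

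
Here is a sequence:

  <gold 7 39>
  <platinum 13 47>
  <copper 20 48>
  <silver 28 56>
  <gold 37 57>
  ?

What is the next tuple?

<platinum 47 65>

Metal — repeats gold → platinum → copper → silver: gold, platinum, copper, silver, gold → platinum.
Second entry — differences are 6, 7, 8, … (increasing by 1 each time): 7, 13, 20, 28, 37 → 47.
Third entry: 39, 47, 48, 56, 57 → 65 (alternating steps +8, +1, +8, +1, …).
Putting it together: <platinum 47 65>.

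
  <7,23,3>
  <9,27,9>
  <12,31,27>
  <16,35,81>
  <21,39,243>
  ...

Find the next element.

First part goes 7, 9, 12, 16, 21 → 27 (differences are 2, 3, 4, … (increasing by 1 each time)).
Second part: +4 each step; 23, 27, 31, 35, 39 → 43.
Third part goes 3, 9, 27, 81, 243 → 729 (×3 each step).
Combining the parts gives <27,43,729>.

<27,43,729>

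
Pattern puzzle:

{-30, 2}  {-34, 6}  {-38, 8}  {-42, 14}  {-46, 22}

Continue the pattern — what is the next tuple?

{-50, 36}

For the first slot, −4 each step: -30, -34, -38, -42, -46 → -50.
Second slot goes 2, 6, 8, 14, 22 → 36 (each term is the sum of the two before it).
Combining the parts gives {-50, 36}.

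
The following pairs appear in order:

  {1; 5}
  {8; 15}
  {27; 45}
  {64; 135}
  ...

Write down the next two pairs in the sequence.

{125; 405}, {216; 1215}

First coordinate: perfect cubes: 1³, 2³, 3³, …, so 1, 8, 27, 64 → 125 → 216.
For the second coordinate, ×3 each step: 5, 15, 45, 135 → 405 → 1215.
Putting the parts together: {125; 405} and then {216; 1215}.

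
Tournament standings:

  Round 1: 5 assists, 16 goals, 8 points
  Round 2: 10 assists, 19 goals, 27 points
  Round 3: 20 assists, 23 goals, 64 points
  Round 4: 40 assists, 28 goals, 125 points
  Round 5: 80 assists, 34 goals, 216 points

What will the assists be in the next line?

160

Assists: 5, 10, 20, 40, 80 → 160 (×2 each step).
Goals: differences are 3, 4, 5, … (increasing by 1 each time), so 16, 19, 23, 28, 34 → 41.
Points goes 8, 27, 64, 125, 216 → 343 (perfect cubes: 2³, 3³, 4³, …).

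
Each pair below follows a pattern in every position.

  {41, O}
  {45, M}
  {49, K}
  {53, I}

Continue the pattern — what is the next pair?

{57, G}

For the first part, +4 each step: 41, 45, 49, 53 → 57.
Letter: O, M, K, I → G (letters move back 2 places in the alphabet).
Combining the parts gives {57, G}.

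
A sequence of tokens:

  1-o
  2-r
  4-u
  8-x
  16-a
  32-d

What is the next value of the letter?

g

Letter: o, r, u, x, a, d → g (letters move forward 3 places in the alphabet, wrapping Z→A).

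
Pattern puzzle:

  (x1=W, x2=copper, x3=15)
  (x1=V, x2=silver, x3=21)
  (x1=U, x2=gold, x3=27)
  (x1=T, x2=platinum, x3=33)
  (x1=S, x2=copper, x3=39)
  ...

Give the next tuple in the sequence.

X1: W, V, U, T, S → R (letters move back 1 place in the alphabet).
X2: repeats copper → silver → gold → platinum, so copper, silver, gold, platinum, copper → silver.
X3: +6 each step, so 15, 21, 27, 33, 39 → 45.
Putting it together: (x1=R, x2=silver, x3=45).

(x1=R, x2=silver, x3=45)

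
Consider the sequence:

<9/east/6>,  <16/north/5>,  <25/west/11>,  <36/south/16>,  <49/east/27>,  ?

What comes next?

For the first coordinate, perfect squares: 3², 4², 5², …: 9, 16, 25, 36, 49 → 64.
Direction: east, north, west, south, east → north (repeats east → north → west → south).
Third coordinate goes 6, 5, 11, 16, 27 → 43 (each term is the sum of the two before it).
Combining the parts gives <64/north/43>.

<64/north/43>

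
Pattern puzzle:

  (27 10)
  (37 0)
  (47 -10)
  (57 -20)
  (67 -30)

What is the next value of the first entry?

77

First entry — +10 each step: 27, 37, 47, 57, 67 → 77.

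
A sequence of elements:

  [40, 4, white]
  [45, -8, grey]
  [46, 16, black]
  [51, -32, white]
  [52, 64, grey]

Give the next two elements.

[57, -128, black], [58, 256, white]

First slot: alternating steps +5, +1, +5, +1, …; 40, 45, 46, 51, 52 → 57 → 58.
For the second slot, ×(-2) each step: 4, -8, 16, -32, 64 → -128 → 256.
Shade: repeats white → grey → black, so white, grey, black, white, grey → black → white.
So the next two elements are [57, -128, black] and [58, 256, white].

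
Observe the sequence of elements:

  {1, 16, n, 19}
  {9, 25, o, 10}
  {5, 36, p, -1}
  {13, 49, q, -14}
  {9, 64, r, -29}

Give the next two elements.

First coordinate: alternating steps +8, −4, +8, −4, …; 1, 9, 5, 13, 9 → 17 → 13.
For the second coordinate, perfect squares: 4², 5², 6², …: 16, 25, 36, 49, 64 → 81 → 100.
Letter: letters move forward 1 place in the alphabet; n, o, p, q, r → s → t.
Fourth coordinate: together with the second coordinate always sums to 35, so 19, 10, -1, -14, -29 → -46 → -65.
Putting the parts together: {17, 81, s, -46} and then {13, 100, t, -65}.

{17, 81, s, -46}, {13, 100, t, -65}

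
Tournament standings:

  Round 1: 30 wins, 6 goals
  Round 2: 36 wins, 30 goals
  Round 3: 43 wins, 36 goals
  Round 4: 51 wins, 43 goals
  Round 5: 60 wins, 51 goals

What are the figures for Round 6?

70 wins, 60 goals

Wins — differences are 6, 7, 8, … (increasing by 1 each time): 30, 36, 43, 51, 60 → 70.
Goals: always the previous value of the wins; 6, 30, 36, 43, 51 → 60.
So the next record is 70 wins, 60 goals.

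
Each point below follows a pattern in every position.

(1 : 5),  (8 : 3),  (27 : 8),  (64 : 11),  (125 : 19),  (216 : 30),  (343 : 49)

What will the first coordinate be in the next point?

512

For the first coordinate, perfect cubes: 1³, 2³, 3³, …: 1, 8, 27, 64, 125, 216, 343 → 512.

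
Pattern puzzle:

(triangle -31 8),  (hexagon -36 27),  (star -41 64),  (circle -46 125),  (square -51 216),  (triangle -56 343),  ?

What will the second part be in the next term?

-61

Second part: −5 each step, so -31, -36, -41, -46, -51, -56 → -61.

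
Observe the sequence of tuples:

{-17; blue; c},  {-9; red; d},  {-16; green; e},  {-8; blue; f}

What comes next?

For the first value, alternating steps +8, −7, +8, −7, …: -17, -9, -16, -8 → -15.
Colour: repeats blue → red → green; blue, red, green, blue → red.
For the letter, letters move forward 1 place in the alphabet: c, d, e, f → g.
Putting it together: {-15; red; g}.

{-15; red; g}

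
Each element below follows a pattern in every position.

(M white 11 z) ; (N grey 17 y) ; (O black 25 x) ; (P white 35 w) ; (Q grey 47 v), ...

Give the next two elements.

First letter goes M, N, O, P, Q → R → S (letters move forward 1 place in the alphabet).
Shade — repeats white → grey → black: white, grey, black, white, grey → black → white.
Third part: 11, 17, 25, 35, 47 → 61 → 77 (differences are 6, 8, 10, … (increasing by 2 each time)).
Second letter: z, y, x, w, v → u → t (letters move back 1 place in the alphabet).
So the next two elements are (R black 61 u) and (S white 77 t).

(R black 61 u), (S white 77 t)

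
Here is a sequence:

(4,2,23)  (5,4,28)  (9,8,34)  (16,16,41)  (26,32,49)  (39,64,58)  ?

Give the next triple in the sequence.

First value goes 4, 5, 9, 16, 26, 39 → 55 (differences are 1, 4, 7, … (increasing by 3 each time)).
Second value — ×2 each step: 2, 4, 8, 16, 32, 64 → 128.
Third value goes 23, 28, 34, 41, 49, 58 → 68 (differences are 5, 6, 7, … (increasing by 1 each time)).
Combining the parts gives (55,128,68).

(55,128,68)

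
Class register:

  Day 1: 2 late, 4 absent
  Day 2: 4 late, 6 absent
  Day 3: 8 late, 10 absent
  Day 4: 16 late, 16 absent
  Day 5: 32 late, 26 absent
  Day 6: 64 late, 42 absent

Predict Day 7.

For the late, ×2 each step: 2, 4, 8, 16, 32, 64 → 128.
Absent goes 4, 6, 10, 16, 26, 42 → 68 (each term is the sum of the two before it).
Putting it together: 128 late, 68 absent.

128 late, 68 absent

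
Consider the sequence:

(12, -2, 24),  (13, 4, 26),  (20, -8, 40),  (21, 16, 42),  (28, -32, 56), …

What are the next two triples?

(29, 64, 58), (36, -128, 72)

First coordinate: 12, 13, 20, 21, 28 → 29 → 36 (alternating steps +1, +7, +1, +7, …).
Second coordinate goes -2, 4, -8, 16, -32 → 64 → -128 (×(-2) each step).
For the third coordinate, always 2 × the first coordinate: 24, 26, 40, 42, 56 → 58 → 72.
So the next two triples are (29, 64, 58) and (36, -128, 72).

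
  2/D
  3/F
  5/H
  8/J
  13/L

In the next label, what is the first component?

21

First component: each term is the sum of the two before it, so 2, 3, 5, 8, 13 → 21.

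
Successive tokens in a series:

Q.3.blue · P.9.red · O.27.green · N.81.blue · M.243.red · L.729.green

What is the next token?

K.2187.blue

Letter goes Q, P, O, N, M, L → K (letters move back 1 place in the alphabet).
Second component: 3, 9, 27, 81, 243, 729 → 2187 (×3 each step).
Colour: blue, red, green, blue, red, green → blue (repeats blue → red → green).
Combining the parts gives K.2187.blue.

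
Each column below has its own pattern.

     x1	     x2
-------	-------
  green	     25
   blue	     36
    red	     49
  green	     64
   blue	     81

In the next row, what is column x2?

Column x1 — repeats green → blue → red: green, blue, red, green, blue → red.
For the column x2, perfect squares: 5², 6², 7², …: 25, 36, 49, 64, 81 → 100.

100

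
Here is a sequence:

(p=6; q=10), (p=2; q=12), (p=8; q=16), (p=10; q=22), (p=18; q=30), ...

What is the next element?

(p=28; q=40)

P: 6, 2, 8, 10, 18 → 28 (each term is the sum of the two before it).
Q: differences are 2, 4, 6, … (increasing by 2 each time); 10, 12, 16, 22, 30 → 40.
So the next element is (p=28; q=40).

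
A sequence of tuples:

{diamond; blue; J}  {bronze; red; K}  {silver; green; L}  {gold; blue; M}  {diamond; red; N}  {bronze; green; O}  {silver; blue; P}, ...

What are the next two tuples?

{gold; red; Q}, {diamond; green; R}

For the rank, repeats diamond → bronze → silver → gold: diamond, bronze, silver, gold, diamond, bronze, silver → gold → diamond.
Colour: blue, red, green, blue, red, green, blue → red → green (repeats blue → red → green).
Letter: letters move forward 1 place in the alphabet; J, K, L, M, N, O, P → Q → R.
Putting the parts together: {gold; red; Q} and then {diamond; green; R}.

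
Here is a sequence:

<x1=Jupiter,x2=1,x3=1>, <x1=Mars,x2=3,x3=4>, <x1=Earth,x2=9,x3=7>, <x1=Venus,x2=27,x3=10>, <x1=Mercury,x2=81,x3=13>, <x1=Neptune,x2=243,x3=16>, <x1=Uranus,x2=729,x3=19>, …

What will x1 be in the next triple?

Saturn

X1 — runs backward through the planets Mercury→Neptune: Jupiter, Mars, Earth, Venus, Mercury, Neptune, Uranus → Saturn.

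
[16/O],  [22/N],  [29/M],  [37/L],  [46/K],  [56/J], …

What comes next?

[67/I]

For the first part, differences are 6, 7, 8, … (increasing by 1 each time): 16, 22, 29, 37, 46, 56 → 67.
Letter: letters move back 1 place in the alphabet, so O, N, M, L, K, J → I.
So the next pair is [67/I].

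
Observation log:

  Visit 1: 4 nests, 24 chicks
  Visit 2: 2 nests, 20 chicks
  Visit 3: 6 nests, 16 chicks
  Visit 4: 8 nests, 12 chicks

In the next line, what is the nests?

14

Nests: each term is the sum of the two before it; 4, 2, 6, 8 → 14.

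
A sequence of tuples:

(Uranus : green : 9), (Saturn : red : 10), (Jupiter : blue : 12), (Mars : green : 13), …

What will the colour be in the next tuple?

For the colour, repeats green → red → blue: green, red, blue, green → red.

red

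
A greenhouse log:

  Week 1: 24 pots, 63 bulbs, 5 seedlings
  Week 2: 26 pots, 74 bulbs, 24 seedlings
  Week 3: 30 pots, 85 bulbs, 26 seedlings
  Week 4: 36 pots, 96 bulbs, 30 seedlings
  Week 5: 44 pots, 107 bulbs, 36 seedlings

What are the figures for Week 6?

54 pots, 118 bulbs, 44 seedlings

Pots: differences are 2, 4, 6, … (increasing by 2 each time), so 24, 26, 30, 36, 44 → 54.
Bulbs — +11 each step: 63, 74, 85, 96, 107 → 118.
Seedlings — always the previous value of the pots: 5, 24, 26, 30, 36 → 44.
Putting it together: 54 pots, 118 bulbs, 44 seedlings.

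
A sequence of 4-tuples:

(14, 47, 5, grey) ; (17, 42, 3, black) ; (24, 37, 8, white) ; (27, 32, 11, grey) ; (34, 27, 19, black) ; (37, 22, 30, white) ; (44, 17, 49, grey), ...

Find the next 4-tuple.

First part: alternating steps +3, +7, +3, +7, …, so 14, 17, 24, 27, 34, 37, 44 → 47.
Second part goes 47, 42, 37, 32, 27, 22, 17 → 12 (−5 each step).
Third part: each term is the sum of the two before it, so 5, 3, 8, 11, 19, 30, 49 → 79.
Shade — repeats grey → black → white: grey, black, white, grey, black, white, grey → black.
Combining the parts gives (47, 12, 79, black).

(47, 12, 79, black)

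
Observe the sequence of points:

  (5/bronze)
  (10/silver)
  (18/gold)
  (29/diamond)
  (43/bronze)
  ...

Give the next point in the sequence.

First coordinate — differences are 5, 8, 11, … (increasing by 3 each time): 5, 10, 18, 29, 43 → 60.
For the rank, repeats bronze → silver → gold → diamond: bronze, silver, gold, diamond, bronze → silver.
So the next point is (60/silver).

(60/silver)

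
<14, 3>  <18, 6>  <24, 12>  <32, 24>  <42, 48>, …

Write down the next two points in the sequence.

First coordinate — differences are 4, 6, 8, … (increasing by 2 each time): 14, 18, 24, 32, 42 → 54 → 68.
Second coordinate — ×2 each step: 3, 6, 12, 24, 48 → 96 → 192.
Putting the parts together: <54, 96> and then <68, 192>.

<54, 96>, <68, 192>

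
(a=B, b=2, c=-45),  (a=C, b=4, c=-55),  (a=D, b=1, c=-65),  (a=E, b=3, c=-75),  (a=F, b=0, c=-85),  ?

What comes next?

(a=G, b=2, c=-95)

A goes B, C, D, E, F → G (letters move forward 1 place in the alphabet).
B: 2, 4, 1, 3, 0 → 2 (alternating steps +2, −3, +2, −3, …).
C: −10 each step, so -45, -55, -65, -75, -85 → -95.
Combining the parts gives (a=G, b=2, c=-95).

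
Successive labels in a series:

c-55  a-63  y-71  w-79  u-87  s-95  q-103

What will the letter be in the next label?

For the letter, letters move back 2 places in the alphabet, wrapping A→Z: c, a, y, w, u, s, q → o.

o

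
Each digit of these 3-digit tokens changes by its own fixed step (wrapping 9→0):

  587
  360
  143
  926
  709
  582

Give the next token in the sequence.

First digit goes 5, 3, 1, 9, 7, 5 → 3 (−2 each step, mod 10).
Second digit: 8, 6, 4, 2, 0, 8 → 6 (−2 each step, mod 10).
Third digit: +3 each step, mod 10, so 7, 0, 3, 6, 9, 2 → 5.
So the next token is 365.

365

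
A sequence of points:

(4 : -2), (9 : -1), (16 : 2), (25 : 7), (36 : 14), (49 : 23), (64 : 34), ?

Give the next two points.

(81 : 47), (100 : 62)

First slot: perfect squares: 2², 3², 4², …; 4, 9, 16, 25, 36, 49, 64 → 81 → 100.
Second slot goes -2, -1, 2, 7, 14, 23, 34 → 47 → 62 (differences are 1, 3, 5, … (increasing by 2 each time)).
Putting the parts together: (81 : 47) and then (100 : 62).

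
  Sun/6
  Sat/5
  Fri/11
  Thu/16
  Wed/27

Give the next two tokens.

Tue/43 then Mon/70

For the day, runs backward through the weekdays Mon→Sun: Sun, Sat, Fri, Thu, Wed → Tue → Mon.
Second component: each term is the sum of the two before it; 6, 5, 11, 16, 27 → 43 → 70.
So the next two tokens are Tue/43 and Mon/70.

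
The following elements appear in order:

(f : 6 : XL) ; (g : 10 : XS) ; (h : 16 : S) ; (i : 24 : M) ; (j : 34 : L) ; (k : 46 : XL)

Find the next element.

For the letter, letters move forward 1 place in the alphabet: f, g, h, i, j, k → l.
Second part: 6, 10, 16, 24, 34, 46 → 60 (differences are 4, 6, 8, … (increasing by 2 each time)).
Size: repeats XL → XS → S → M → L; XL, XS, S, M, L, XL → XS.
Putting it together: (l : 60 : XS).

(l : 60 : XS)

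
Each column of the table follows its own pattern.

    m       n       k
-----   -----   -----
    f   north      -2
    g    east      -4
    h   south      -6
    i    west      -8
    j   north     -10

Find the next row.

k  east  -12

Column m: letters move forward 1 place in the alphabet; f, g, h, i, j → k.
For the column n, repeats north → east → south → west: north, east, south, west, north → east.
Column k: −2 each step; -2, -4, -6, -8, -10 → -12.
Putting it together: k  east  -12.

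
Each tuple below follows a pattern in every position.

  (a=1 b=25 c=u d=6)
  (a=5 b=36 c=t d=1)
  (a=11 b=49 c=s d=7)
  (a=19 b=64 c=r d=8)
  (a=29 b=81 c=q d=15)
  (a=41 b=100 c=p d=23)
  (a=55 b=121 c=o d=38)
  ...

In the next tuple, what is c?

n

C: u, t, s, r, q, p, o → n (letters move back 1 place in the alphabet).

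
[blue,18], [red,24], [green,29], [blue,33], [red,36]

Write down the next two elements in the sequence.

Colour: blue, red, green, blue, red → green → blue (repeats blue → red → green).
Second slot: 18, 24, 29, 33, 36 → 38 → 39 (differences are 6, 5, 4, … (decreasing by 1 each time)).
So the next two elements are [green,38] and [blue,39].

[green,38], [blue,39]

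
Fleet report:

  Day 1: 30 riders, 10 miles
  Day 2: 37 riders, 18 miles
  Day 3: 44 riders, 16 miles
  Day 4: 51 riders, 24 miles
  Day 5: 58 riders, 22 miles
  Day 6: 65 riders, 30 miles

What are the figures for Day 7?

72 riders, 28 miles

Riders — +7 each step: 30, 37, 44, 51, 58, 65 → 72.
Miles goes 10, 18, 16, 24, 22, 30 → 28 (alternating steps +8, −2, +8, −2, …).
So the next row is 72 riders, 28 miles.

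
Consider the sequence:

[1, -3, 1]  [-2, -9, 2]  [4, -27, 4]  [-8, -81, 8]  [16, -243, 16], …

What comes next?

[-32, -729, 32]

First slot goes 1, -2, 4, -8, 16 → -32 (×(-2) each step).
Second slot: ×3 each step, so -3, -9, -27, -81, -243 → -729.
For the third slot, ×2 each step: 1, 2, 4, 8, 16 → 32.
Combining the parts gives [-32, -729, 32].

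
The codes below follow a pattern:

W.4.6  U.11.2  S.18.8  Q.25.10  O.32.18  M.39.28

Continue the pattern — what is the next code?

K.46.46

Letter goes W, U, S, Q, O, M → K (letters move back 2 places in the alphabet).
Second component: 4, 11, 18, 25, 32, 39 → 46 (+7 each step).
Third component: 6, 2, 8, 10, 18, 28 → 46 (each term is the sum of the two before it).
Putting it together: K.46.46.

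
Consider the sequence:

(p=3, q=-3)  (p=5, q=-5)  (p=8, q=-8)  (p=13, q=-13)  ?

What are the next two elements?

(p=21, q=-21), (p=34, q=-34)

P: 3, 5, 8, 13 → 21 → 34 (each term is the sum of the two before it).
Q goes -3, -5, -8, -13 → -21 → -34 (always the negative of the p).
Putting the parts together: (p=21, q=-21) and then (p=34, q=-34).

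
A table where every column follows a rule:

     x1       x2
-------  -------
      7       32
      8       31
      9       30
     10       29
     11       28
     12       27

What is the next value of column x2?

Column x1: 7, 8, 9, 10, 11, 12 → 13 (+1 each step).
Column x2: 32, 31, 30, 29, 28, 27 → 26 (together with the column x1 always sums to 39).

26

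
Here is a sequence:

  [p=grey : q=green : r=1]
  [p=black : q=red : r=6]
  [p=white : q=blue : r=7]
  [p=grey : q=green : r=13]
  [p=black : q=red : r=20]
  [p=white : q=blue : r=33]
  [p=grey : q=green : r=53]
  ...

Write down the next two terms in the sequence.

[p=black : q=red : r=86], [p=white : q=blue : r=139]

P: grey, black, white, grey, black, white, grey → black → white (repeats grey → black → white).
Q: green, red, blue, green, red, blue, green → red → blue (repeats green → red → blue).
R: each term is the sum of the two before it; 1, 6, 7, 13, 20, 33, 53 → 86 → 139.
Putting the parts together: [p=black : q=red : r=86] and then [p=white : q=blue : r=139].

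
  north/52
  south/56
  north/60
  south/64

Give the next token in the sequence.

north/68

For the direction, alternates north ↔ south: north, south, north, south → north.
Second component: 52, 56, 60, 64 → 68 (+4 each step).
Combining the parts gives north/68.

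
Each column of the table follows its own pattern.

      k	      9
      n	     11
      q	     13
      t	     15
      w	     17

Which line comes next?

z  19

Letter goes k, n, q, t, w → z (letters move forward 3 places in the alphabet).
Second component goes 9, 11, 13, 15, 17 → 19 (+2 each step).
Putting it together: z  19.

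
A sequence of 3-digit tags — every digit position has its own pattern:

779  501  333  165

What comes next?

997

First digit: −2 each step, mod 10; 7, 5, 3, 1 → 9.
Second digit: +3 each step, mod 10; 7, 0, 3, 6 → 9.
Third digit: 9, 1, 3, 5 → 7 (+2 each step, mod 10).
Combining the parts gives 997.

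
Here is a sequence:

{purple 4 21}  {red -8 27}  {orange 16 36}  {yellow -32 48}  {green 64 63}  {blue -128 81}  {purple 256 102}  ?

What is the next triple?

{red -512 126}

Colour: repeats purple → red → orange → yellow → green → blue; purple, red, orange, yellow, green, blue, purple → red.
For the second entry, ×(-2) each step: 4, -8, 16, -32, 64, -128, 256 → -512.
Third entry: differences are 6, 9, 12, … (increasing by 3 each time), so 21, 27, 36, 48, 63, 81, 102 → 126.
Combining the parts gives {red -512 126}.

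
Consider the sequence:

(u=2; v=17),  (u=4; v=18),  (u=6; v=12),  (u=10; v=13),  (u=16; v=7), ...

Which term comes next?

U: 2, 4, 6, 10, 16 → 26 (each term is the sum of the two before it).
V: 17, 18, 12, 13, 7 → 8 (alternating steps +1, −6, +1, −6, …).
Combining the parts gives (u=26; v=8).

(u=26; v=8)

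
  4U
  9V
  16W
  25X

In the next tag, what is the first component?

For the first component, perfect squares: 2², 3², 4², …: 4, 9, 16, 25 → 36.

36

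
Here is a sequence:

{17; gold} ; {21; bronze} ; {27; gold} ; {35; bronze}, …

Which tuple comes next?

{45; gold}

First part: differences are 4, 6, 8, … (increasing by 2 each time); 17, 21, 27, 35 → 45.
Rank: alternates gold ↔ bronze; gold, bronze, gold, bronze → gold.
Combining the parts gives {45; gold}.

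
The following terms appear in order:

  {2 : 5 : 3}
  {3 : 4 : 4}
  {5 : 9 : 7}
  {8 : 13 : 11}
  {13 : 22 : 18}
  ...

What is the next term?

First slot: 2, 3, 5, 8, 13 → 21 (each term is the sum of the two before it).
Second slot: each term is the sum of the two before it; 5, 4, 9, 13, 22 → 35.
Third slot: 3, 4, 7, 11, 18 → 29 (each term is the sum of the two before it).
Combining the parts gives {21 : 35 : 29}.

{21 : 35 : 29}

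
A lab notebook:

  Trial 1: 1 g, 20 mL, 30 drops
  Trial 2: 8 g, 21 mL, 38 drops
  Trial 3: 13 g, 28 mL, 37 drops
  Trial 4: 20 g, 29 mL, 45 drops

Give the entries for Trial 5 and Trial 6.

25 g, 36 mL, 44 drops; 32 g, 37 mL, 52 drops

G: alternating steps +7, +5, +7, +5, …; 1, 8, 13, 20 → 25 → 32.
For the mL, alternating steps +1, +7, +1, +7, …: 20, 21, 28, 29 → 36 → 37.
Drops: alternating steps +8, −1, +8, −1, …, so 30, 38, 37, 45 → 44 → 52.
Putting the parts together: 25 g, 36 mL, 44 drops and then 32 g, 37 mL, 52 drops.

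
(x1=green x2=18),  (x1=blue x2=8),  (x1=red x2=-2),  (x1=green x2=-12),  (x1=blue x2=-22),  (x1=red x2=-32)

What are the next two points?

X1: repeats green → blue → red, so green, blue, red, green, blue, red → green → blue.
X2: −10 each step, so 18, 8, -2, -12, -22, -32 → -42 → -52.
So the next two points are (x1=green x2=-42) and (x1=blue x2=-52).

(x1=green x2=-42), (x1=blue x2=-52)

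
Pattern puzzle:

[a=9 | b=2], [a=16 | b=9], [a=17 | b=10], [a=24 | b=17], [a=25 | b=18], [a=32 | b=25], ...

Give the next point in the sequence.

A: 9, 16, 17, 24, 25, 32 → 33 (alternating steps +7, +1, +7, +1, …).
B: 2, 9, 10, 17, 18, 25 → 26 (always 7 less than the a).
Combining the parts gives [a=33 | b=26].

[a=33 | b=26]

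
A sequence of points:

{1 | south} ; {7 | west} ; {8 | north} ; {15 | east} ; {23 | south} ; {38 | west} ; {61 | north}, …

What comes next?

{99 | east}

First entry — each term is the sum of the two before it: 1, 7, 8, 15, 23, 38, 61 → 99.
Direction goes south, west, north, east, south, west, north → east (repeats south → west → north → east).
Combining the parts gives {99 | east}.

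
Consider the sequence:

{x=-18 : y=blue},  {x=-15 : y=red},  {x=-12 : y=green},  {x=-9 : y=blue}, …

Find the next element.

{x=-6 : y=red}

For the x, +3 each step: -18, -15, -12, -9 → -6.
Y — repeats blue → red → green: blue, red, green, blue → red.
Putting it together: {x=-6 : y=red}.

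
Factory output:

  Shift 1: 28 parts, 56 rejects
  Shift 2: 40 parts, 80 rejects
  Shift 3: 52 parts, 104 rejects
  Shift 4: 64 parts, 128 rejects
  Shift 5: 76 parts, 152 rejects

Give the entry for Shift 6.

88 parts, 176 rejects

For the parts, +12 each step: 28, 40, 52, 64, 76 → 88.
Rejects: always 2 × the parts; 56, 80, 104, 128, 152 → 176.
Combining the parts gives 88 parts, 176 rejects.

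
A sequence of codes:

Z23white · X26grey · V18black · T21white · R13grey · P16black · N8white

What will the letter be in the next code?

L

Letter: letters move back 2 places in the alphabet, so Z, X, V, T, R, P, N → L.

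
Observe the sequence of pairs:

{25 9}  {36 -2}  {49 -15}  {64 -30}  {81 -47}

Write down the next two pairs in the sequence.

{100 -66}, {121 -87}

First slot: perfect squares: 5², 6², 7², …, so 25, 36, 49, 64, 81 → 100 → 121.
Second slot goes 9, -2, -15, -30, -47 → -66 → -87 (together with the first slot always sums to 34).
So the next two pairs are {100 -66} and {121 -87}.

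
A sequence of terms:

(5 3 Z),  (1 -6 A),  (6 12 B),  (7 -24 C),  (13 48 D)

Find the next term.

First part: each term is the sum of the two before it; 5, 1, 6, 7, 13 → 20.
Second part — ×(-2) each step: 3, -6, 12, -24, 48 → -96.
Letter: letters move forward 1 place in the alphabet, wrapping Z→A, so Z, A, B, C, D → E.
Combining the parts gives (20 -96 E).

(20 -96 E)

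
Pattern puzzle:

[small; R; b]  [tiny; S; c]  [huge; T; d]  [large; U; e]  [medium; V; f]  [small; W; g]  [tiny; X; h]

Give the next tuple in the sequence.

Size: repeats small → tiny → huge → large → medium; small, tiny, huge, large, medium, small, tiny → huge.
First letter: letters move forward 1 place in the alphabet, so R, S, T, U, V, W, X → Y.
Second letter — letters move forward 1 place in the alphabet: b, c, d, e, f, g, h → i.
So the next tuple is [huge; Y; i].

[huge; Y; i]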